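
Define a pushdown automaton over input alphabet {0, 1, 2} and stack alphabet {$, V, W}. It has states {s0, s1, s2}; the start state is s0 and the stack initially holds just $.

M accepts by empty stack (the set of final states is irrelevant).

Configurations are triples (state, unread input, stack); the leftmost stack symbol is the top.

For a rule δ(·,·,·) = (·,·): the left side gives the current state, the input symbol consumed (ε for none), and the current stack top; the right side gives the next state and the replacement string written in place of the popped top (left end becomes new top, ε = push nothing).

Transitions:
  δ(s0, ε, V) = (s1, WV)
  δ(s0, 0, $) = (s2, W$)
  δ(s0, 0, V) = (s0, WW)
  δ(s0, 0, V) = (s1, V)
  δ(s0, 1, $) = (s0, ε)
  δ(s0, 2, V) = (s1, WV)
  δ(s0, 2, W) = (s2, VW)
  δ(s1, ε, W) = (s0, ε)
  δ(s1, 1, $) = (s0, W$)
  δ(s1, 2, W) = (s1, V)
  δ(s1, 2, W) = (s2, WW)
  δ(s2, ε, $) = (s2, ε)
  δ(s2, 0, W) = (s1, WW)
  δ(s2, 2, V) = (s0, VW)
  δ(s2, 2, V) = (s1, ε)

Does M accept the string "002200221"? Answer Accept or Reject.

One accepting computation: (s0, 002200221, $) ⊢ (s2, 02200221, W$) ⊢ (s1, 2200221, WW$) ⊢ (s0, 2200221, W$) ⊢ (s2, 200221, VW$) ⊢ (s1, 00221, W$) ⊢ (s0, 00221, $) ⊢ (s2, 0221, W$) ⊢ (s1, 221, WW$) ⊢ (s0, 221, W$) ⊢ (s2, 21, VW$) ⊢ (s1, 1, W$) ⊢ (s0, 1, $) ⊢ (s0, ε, ε)
All input consumed and the stack is empty.

Accept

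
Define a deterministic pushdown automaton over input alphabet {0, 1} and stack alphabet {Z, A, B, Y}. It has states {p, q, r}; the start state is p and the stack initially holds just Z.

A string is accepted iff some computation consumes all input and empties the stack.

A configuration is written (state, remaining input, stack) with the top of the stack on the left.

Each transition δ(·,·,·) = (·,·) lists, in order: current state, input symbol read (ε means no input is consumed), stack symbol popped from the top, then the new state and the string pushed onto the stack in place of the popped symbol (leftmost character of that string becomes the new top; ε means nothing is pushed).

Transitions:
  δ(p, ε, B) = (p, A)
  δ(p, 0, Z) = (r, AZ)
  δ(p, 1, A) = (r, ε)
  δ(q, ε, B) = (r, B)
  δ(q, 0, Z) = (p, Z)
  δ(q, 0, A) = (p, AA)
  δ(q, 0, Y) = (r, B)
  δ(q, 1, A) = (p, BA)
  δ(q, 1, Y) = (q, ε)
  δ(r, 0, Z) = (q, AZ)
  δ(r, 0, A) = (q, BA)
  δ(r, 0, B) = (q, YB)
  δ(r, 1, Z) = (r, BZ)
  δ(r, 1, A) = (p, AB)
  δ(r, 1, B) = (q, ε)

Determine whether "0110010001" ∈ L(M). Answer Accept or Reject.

Reject

(p, 0110010001, Z)
  read 0, top Z: go to r, push AZ → (r, 110010001, AZ)
  read 1, top A: go to p, push AB → (p, 10010001, ABZ)
  read 1, top A: go to r, push ε → (r, 0010001, BZ)
  read 0, top B: go to q, push YB → (q, 010001, YBZ)
  read 0, top Y: go to r, push B → (r, 10001, BBZ)
  read 1, top B: go to q, push ε → (q, 0001, BZ)
  ε-move, top B: go to r, push B → (r, 0001, BZ)
  read 0, top B: go to q, push YB → (q, 001, YBZ)
  read 0, top Y: go to r, push B → (r, 01, BBZ)
  read 0, top B: go to q, push YB → (q, 1, YBBZ)
  read 1, top Y: go to q, push ε → (q, ε, BBZ)
  ε-move, top B: go to r, push B → (r, ε, BBZ)
All input consumed; stack is BBZ, not empty, and no further ε-move applies.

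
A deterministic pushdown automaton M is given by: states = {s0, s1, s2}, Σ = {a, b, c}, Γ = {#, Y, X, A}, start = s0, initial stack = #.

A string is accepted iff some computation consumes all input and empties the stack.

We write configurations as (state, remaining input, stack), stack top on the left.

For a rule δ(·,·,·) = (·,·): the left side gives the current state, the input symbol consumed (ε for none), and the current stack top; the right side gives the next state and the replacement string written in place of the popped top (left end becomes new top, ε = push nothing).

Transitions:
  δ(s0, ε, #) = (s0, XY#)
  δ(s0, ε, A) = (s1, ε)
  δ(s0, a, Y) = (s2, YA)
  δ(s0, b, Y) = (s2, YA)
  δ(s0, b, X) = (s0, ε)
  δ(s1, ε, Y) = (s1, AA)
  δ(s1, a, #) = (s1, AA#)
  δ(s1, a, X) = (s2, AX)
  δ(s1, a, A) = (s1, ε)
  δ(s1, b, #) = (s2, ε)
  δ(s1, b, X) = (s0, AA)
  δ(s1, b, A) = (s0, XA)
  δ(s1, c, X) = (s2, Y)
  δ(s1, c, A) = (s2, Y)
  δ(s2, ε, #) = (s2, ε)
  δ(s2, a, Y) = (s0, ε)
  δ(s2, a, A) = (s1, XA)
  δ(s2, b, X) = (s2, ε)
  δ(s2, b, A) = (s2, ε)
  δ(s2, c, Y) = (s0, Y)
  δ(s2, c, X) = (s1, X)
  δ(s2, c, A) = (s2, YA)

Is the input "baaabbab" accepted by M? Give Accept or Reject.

Accept

(s0, baaabbab, #)
  ε-move, top #: go to s0, push XY# → (s0, baaabbab, XY#)
  read b, top X: go to s0, push ε → (s0, aaabbab, Y#)
  read a, top Y: go to s2, push YA → (s2, aabbab, YA#)
  read a, top Y: go to s0, push ε → (s0, abbab, A#)
  ε-move, top A: go to s1, push ε → (s1, abbab, #)
  read a, top #: go to s1, push AA# → (s1, bbab, AA#)
  read b, top A: go to s0, push XA → (s0, bab, XAA#)
  read b, top X: go to s0, push ε → (s0, ab, AA#)
  ε-move, top A: go to s1, push ε → (s1, ab, A#)
  read a, top A: go to s1, push ε → (s1, b, #)
  read b, top #: go to s2, push ε → (s2, ε, ε)
All input consumed and the stack is empty.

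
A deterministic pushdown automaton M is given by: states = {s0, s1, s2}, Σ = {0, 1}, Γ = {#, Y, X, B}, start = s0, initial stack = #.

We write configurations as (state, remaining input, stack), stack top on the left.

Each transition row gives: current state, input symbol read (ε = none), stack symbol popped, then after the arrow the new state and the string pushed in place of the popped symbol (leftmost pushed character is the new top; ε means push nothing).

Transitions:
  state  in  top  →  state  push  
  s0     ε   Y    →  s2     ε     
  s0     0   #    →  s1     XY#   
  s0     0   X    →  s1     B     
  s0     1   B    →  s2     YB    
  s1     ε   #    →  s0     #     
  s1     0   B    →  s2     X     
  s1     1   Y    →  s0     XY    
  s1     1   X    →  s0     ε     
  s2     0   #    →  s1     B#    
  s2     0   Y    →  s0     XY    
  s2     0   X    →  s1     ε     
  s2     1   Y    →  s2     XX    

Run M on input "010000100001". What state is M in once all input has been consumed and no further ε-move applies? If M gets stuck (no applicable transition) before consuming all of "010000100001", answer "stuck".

(s0, 010000100001, #)
  read 0, top #: go to s1, push XY# → (s1, 10000100001, XY#)
  read 1, top X: go to s0, push ε → (s0, 0000100001, Y#)
  ε-move, top Y: go to s2, push ε → (s2, 0000100001, #)
  read 0, top #: go to s1, push B# → (s1, 000100001, B#)
  read 0, top B: go to s2, push X → (s2, 00100001, X#)
  read 0, top X: go to s1, push ε → (s1, 0100001, #)
  ε-move, top #: go to s0, push # → (s0, 0100001, #)
  read 0, top #: go to s1, push XY# → (s1, 100001, XY#)
  read 1, top X: go to s0, push ε → (s0, 00001, Y#)
  ε-move, top Y: go to s2, push ε → (s2, 00001, #)
  read 0, top #: go to s1, push B# → (s1, 0001, B#)
  read 0, top B: go to s2, push X → (s2, 001, X#)
  read 0, top X: go to s1, push ε → (s1, 01, #)
  ε-move, top #: go to s0, push # → (s0, 01, #)
  read 0, top #: go to s1, push XY# → (s1, 1, XY#)
  read 1, top X: go to s0, push ε → (s0, ε, Y#)
  ε-move, top Y: go to s2, push ε → (s2, ε, #)
All input consumed; M is in state s2.

s2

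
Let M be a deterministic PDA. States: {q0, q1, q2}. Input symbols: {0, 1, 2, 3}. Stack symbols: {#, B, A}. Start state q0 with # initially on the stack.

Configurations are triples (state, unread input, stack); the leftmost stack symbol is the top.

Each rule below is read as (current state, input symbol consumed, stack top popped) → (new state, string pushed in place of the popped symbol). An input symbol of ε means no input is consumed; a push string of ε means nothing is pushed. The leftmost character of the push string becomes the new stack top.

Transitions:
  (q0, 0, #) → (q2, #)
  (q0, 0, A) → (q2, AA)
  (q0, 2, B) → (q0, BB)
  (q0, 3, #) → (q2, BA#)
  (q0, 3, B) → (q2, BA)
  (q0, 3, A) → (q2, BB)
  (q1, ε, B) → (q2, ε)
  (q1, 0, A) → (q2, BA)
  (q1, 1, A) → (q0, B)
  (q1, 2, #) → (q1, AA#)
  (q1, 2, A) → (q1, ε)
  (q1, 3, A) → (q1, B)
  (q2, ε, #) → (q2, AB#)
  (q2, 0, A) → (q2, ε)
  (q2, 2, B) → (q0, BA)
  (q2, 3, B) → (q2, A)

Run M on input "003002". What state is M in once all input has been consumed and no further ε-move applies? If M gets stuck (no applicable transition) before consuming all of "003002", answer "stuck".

q0

(q0, 003002, #)
  read 0, top #: go to q2, push # → (q2, 03002, #)
  ε-move, top #: go to q2, push AB# → (q2, 03002, AB#)
  read 0, top A: go to q2, push ε → (q2, 3002, B#)
  read 3, top B: go to q2, push A → (q2, 002, A#)
  read 0, top A: go to q2, push ε → (q2, 02, #)
  ε-move, top #: go to q2, push AB# → (q2, 02, AB#)
  read 0, top A: go to q2, push ε → (q2, 2, B#)
  read 2, top B: go to q0, push BA → (q0, ε, BA#)
All input consumed; M is in state q0.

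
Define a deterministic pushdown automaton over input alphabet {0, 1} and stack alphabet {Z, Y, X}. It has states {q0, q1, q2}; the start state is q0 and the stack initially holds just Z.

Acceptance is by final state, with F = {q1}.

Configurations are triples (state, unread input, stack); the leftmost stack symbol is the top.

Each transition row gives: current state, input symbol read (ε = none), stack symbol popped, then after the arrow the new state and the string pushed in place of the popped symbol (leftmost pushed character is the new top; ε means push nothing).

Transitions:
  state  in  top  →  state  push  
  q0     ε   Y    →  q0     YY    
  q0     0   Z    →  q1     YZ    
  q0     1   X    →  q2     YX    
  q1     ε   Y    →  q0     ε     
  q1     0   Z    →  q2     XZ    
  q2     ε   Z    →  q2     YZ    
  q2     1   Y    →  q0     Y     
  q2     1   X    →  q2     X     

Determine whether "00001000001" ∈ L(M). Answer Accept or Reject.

Reject

(q0, 00001000001, Z) ⊢ (q1, 0001000001, YZ) ⊢ (q0, 0001000001, Z) ⊢ (q1, 001000001, YZ) ⊢ (q0, 001000001, Z) ⊢ (q1, 01000001, YZ) ⊢ (q0, 01000001, Z) ⊢ (q1, 1000001, YZ) ⊢ (q0, 1000001, Z)
No transition applies at (q0, 1000001, Z); input not fully consumed.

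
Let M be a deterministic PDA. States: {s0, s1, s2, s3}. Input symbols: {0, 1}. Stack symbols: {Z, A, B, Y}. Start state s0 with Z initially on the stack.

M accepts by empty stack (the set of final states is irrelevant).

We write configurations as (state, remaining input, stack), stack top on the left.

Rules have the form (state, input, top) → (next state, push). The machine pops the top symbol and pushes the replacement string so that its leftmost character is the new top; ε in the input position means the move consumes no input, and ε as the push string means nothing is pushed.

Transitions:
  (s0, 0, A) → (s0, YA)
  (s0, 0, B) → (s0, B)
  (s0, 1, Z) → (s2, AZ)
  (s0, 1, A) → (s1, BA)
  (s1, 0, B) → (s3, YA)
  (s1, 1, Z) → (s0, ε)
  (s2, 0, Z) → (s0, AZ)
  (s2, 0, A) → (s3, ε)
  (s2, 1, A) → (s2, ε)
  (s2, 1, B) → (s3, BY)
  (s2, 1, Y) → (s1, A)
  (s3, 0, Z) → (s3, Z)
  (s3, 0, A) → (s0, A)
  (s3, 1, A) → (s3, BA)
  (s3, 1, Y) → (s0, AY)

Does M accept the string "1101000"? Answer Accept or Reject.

(s0, 1101000, Z)
  read 1, top Z: go to s2, push AZ → (s2, 101000, AZ)
  read 1, top A: go to s2, push ε → (s2, 01000, Z)
  read 0, top Z: go to s0, push AZ → (s0, 1000, AZ)
  read 1, top A: go to s1, push BA → (s1, 000, BAZ)
  read 0, top B: go to s3, push YA → (s3, 00, YAAZ)
No transition applies at (s3, 00, YAAZ); input not fully consumed.

Reject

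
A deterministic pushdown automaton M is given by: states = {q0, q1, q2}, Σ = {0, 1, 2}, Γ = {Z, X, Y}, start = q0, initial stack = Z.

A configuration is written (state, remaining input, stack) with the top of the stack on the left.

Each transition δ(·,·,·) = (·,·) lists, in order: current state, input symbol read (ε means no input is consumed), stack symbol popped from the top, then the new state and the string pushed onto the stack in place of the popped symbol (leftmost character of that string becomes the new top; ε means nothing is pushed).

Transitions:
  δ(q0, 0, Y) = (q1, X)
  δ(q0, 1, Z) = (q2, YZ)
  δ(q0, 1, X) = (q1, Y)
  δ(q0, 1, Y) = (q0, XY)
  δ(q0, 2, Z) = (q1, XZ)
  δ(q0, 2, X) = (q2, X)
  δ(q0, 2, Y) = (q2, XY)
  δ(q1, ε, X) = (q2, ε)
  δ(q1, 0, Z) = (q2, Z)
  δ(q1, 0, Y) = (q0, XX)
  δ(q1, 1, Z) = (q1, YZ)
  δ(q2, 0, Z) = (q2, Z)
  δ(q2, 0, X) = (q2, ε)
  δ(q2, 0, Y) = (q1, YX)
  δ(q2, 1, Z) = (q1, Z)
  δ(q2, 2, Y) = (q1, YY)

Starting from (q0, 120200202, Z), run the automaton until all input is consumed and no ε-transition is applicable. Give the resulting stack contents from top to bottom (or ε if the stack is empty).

XXYZ

(q0, 120200202, Z)
  read 1, top Z: go to q2, push YZ → (q2, 20200202, YZ)
  read 2, top Y: go to q1, push YY → (q1, 0200202, YYZ)
  read 0, top Y: go to q0, push XX → (q0, 200202, XXYZ)
  read 2, top X: go to q2, push X → (q2, 00202, XXYZ)
  read 0, top X: go to q2, push ε → (q2, 0202, XYZ)
  read 0, top X: go to q2, push ε → (q2, 202, YZ)
  read 2, top Y: go to q1, push YY → (q1, 02, YYZ)
  read 0, top Y: go to q0, push XX → (q0, 2, XXYZ)
  read 2, top X: go to q2, push X → (q2, ε, XXYZ)
All input consumed in state q2 with stack XXYZ.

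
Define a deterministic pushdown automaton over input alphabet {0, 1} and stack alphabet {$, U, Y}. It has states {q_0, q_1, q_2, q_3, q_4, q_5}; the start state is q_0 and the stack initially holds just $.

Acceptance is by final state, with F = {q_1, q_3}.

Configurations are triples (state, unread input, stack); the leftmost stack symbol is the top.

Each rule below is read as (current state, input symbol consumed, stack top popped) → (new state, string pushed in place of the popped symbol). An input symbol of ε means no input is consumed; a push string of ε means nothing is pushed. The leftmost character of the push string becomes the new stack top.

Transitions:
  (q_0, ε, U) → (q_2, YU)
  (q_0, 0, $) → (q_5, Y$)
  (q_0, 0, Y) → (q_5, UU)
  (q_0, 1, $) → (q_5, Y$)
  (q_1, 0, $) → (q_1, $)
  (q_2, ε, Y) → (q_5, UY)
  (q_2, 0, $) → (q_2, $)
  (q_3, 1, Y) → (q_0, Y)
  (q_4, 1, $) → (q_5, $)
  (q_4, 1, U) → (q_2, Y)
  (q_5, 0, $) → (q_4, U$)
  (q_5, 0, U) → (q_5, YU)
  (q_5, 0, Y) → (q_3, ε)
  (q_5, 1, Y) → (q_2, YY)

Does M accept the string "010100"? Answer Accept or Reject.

Accept

(q_0, 010100, $)
  read 0, top $: go to q_5, push Y$ → (q_5, 10100, Y$)
  read 1, top Y: go to q_2, push YY → (q_2, 0100, YY$)
  ε-move, top Y: go to q_5, push UY → (q_5, 0100, UYY$)
  read 0, top U: go to q_5, push YU → (q_5, 100, YUYY$)
  read 1, top Y: go to q_2, push YY → (q_2, 00, YYUYY$)
  ε-move, top Y: go to q_5, push UY → (q_5, 00, UYYUYY$)
  read 0, top U: go to q_5, push YU → (q_5, 0, YUYYUYY$)
  read 0, top Y: go to q_3, push ε → (q_3, ε, UYYUYY$)
All input consumed; state q_3 ∈ F.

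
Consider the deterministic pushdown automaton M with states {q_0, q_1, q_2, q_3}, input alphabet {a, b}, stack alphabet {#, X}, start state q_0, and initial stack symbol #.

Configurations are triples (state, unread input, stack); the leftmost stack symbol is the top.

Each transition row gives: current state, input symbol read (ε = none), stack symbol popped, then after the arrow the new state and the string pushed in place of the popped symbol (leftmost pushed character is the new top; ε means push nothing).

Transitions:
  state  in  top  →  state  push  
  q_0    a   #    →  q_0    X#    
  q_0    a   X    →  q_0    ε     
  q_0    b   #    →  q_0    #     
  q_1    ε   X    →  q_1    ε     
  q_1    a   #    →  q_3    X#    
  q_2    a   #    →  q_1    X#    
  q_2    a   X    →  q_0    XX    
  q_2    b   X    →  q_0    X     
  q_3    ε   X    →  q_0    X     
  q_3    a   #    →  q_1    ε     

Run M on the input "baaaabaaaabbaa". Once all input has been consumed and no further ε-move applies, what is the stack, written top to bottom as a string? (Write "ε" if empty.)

(q_0, baaaabaaaabbaa, #) ⊢ (q_0, aaaabaaaabbaa, #) ⊢ (q_0, aaabaaaabbaa, X#) ⊢ (q_0, aabaaaabbaa, #) ⊢ (q_0, abaaaabbaa, X#) ⊢ (q_0, baaaabbaa, #) ⊢ (q_0, aaaabbaa, #) ⊢ (q_0, aaabbaa, X#) ⊢ (q_0, aabbaa, #) ⊢ (q_0, abbaa, X#) ⊢ (q_0, bbaa, #) ⊢ (q_0, baa, #) ⊢ (q_0, aa, #) ⊢ (q_0, a, X#) ⊢ (q_0, ε, #)
All input consumed in state q_0 with stack #.

#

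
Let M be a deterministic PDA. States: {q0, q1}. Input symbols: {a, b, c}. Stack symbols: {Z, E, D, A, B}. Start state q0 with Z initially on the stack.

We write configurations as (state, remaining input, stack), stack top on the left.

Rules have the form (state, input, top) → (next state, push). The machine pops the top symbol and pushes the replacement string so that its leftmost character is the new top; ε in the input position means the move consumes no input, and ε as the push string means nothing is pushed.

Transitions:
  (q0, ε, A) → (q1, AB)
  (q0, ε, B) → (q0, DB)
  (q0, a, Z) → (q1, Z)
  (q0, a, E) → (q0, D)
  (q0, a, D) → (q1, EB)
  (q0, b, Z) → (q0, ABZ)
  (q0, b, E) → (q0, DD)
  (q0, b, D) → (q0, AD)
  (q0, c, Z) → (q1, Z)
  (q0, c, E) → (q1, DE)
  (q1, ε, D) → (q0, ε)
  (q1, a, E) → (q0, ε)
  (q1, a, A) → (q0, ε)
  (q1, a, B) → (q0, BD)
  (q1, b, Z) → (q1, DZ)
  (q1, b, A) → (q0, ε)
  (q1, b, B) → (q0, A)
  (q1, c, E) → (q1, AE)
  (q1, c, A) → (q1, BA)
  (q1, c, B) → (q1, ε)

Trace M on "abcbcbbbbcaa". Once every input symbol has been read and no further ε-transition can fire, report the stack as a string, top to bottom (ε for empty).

EBBDABDBBZ

(q0, abcbcbbbbcaa, Z) ⊢ (q1, bcbcbbbbcaa, Z) ⊢ (q1, cbcbbbbcaa, DZ) ⊢ (q0, cbcbbbbcaa, Z) ⊢ (q1, bcbbbbcaa, Z) ⊢ (q1, cbbbbcaa, DZ) ⊢ (q0, cbbbbcaa, Z) ⊢ (q1, bbbbcaa, Z) ⊢ (q1, bbbcaa, DZ) ⊢ (q0, bbbcaa, Z) ⊢ (q0, bbcaa, ABZ) ⊢ (q1, bbcaa, ABBZ) ⊢ (q0, bcaa, BBZ) ⊢ (q0, bcaa, DBBZ) ⊢ (q0, caa, ADBBZ) ⊢ (q1, caa, ABDBBZ) ⊢ (q1, aa, BABDBBZ) ⊢ (q0, a, BDABDBBZ) ⊢ (q0, a, DBDABDBBZ) ⊢ (q1, ε, EBBDABDBBZ)
All input consumed in state q1 with stack EBBDABDBBZ.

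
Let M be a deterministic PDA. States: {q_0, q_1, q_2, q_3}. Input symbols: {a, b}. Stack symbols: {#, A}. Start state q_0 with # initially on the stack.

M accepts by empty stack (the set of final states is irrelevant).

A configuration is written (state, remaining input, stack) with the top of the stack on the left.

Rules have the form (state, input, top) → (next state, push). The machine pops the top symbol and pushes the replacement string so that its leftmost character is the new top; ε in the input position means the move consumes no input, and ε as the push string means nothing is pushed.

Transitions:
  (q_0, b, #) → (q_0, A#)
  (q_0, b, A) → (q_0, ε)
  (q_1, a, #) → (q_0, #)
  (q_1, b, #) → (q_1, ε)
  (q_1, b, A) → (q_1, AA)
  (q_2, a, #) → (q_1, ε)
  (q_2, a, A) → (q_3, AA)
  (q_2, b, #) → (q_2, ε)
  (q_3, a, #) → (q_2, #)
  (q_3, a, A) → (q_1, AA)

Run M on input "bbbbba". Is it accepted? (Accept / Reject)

Reject

(q_0, bbbbba, #)
  read b, top #: go to q_0, push A# → (q_0, bbbba, A#)
  read b, top A: go to q_0, push ε → (q_0, bbba, #)
  read b, top #: go to q_0, push A# → (q_0, bba, A#)
  read b, top A: go to q_0, push ε → (q_0, ba, #)
  read b, top #: go to q_0, push A# → (q_0, a, A#)
No transition applies at (q_0, a, A#); input not fully consumed.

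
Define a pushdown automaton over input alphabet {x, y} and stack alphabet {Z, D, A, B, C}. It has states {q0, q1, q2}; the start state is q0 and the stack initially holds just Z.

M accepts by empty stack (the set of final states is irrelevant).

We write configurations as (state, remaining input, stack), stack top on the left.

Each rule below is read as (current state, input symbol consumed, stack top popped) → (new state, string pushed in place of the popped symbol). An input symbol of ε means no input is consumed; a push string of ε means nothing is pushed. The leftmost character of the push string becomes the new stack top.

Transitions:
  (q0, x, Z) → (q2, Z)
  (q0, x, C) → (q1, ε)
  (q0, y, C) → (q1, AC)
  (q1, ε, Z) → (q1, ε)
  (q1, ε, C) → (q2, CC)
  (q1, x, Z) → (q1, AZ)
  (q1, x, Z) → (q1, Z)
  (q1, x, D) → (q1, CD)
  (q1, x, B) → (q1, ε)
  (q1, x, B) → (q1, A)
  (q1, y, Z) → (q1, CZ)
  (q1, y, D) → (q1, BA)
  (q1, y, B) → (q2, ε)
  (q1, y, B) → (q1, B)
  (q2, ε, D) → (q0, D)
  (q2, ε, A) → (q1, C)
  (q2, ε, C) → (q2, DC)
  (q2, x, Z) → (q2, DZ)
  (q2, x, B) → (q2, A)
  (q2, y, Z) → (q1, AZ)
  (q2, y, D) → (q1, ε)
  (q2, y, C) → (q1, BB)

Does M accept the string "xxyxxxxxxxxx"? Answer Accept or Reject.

Accept

One accepting computation: (q0, xxyxxxxxxxxx, Z) ⊢ (q2, xyxxxxxxxxx, Z) ⊢ (q2, yxxxxxxxxx, DZ) ⊢ (q1, xxxxxxxxx, Z) ⊢ (q1, xxxxxxxx, Z) ⊢ (q1, xxxxxxx, Z) ⊢ (q1, xxxxxx, Z) ⊢ (q1, xxxxx, Z) ⊢ (q1, xxxx, Z) ⊢ (q1, xxx, Z) ⊢ (q1, xx, Z) ⊢ (q1, x, Z) ⊢ (q1, ε, Z) ⊢ (q1, ε, ε)
All input consumed and the stack is empty.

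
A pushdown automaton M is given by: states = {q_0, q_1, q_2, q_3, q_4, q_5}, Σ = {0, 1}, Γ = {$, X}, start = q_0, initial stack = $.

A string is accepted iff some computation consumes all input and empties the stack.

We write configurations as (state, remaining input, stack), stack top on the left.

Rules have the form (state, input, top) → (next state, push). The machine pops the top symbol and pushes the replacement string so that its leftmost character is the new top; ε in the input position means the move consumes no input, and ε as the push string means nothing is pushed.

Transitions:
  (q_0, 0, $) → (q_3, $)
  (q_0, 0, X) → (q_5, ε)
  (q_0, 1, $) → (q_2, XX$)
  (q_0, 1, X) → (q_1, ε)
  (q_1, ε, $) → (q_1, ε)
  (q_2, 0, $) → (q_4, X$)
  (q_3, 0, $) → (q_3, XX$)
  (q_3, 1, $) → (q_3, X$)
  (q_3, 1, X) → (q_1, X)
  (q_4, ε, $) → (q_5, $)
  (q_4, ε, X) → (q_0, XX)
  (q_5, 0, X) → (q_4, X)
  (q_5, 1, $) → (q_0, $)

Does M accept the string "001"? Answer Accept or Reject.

No computation consumes all input and empties the stack.

Reject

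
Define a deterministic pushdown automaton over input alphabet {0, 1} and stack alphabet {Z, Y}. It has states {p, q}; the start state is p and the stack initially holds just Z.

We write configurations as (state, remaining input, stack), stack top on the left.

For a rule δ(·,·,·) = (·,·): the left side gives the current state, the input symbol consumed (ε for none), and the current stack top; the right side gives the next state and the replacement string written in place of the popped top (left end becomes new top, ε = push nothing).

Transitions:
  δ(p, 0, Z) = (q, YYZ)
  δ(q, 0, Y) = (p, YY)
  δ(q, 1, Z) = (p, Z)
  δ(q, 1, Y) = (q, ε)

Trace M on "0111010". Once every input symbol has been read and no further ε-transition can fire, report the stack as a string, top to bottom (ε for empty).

(p, 0111010, Z)
  read 0, top Z: go to q, push YYZ → (q, 111010, YYZ)
  read 1, top Y: go to q, push ε → (q, 11010, YZ)
  read 1, top Y: go to q, push ε → (q, 1010, Z)
  read 1, top Z: go to p, push Z → (p, 010, Z)
  read 0, top Z: go to q, push YYZ → (q, 10, YYZ)
  read 1, top Y: go to q, push ε → (q, 0, YZ)
  read 0, top Y: go to p, push YY → (p, ε, YYZ)
All input consumed in state p with stack YYZ.

YYZ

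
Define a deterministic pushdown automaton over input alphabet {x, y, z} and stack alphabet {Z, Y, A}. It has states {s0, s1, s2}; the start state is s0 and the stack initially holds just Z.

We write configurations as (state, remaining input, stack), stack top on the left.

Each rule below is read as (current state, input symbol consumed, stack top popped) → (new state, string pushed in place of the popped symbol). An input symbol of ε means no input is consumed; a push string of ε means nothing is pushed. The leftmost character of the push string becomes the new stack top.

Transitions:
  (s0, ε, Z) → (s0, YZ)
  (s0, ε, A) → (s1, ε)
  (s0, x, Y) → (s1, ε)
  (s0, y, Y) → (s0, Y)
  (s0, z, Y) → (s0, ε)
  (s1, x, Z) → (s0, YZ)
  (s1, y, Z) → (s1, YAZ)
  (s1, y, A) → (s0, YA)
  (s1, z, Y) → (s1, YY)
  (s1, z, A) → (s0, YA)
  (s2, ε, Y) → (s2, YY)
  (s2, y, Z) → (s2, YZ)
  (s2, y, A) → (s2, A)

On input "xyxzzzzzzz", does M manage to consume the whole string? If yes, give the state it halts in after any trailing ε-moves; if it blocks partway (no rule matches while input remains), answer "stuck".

(s0, xyxzzzzzzz, Z)
  ε-move, top Z: go to s0, push YZ → (s0, xyxzzzzzzz, YZ)
  read x, top Y: go to s1, push ε → (s1, yxzzzzzzz, Z)
  read y, top Z: go to s1, push YAZ → (s1, xzzzzzzz, YAZ)
No transition for (s1, x, top Y); M blocks with input xzzzzzzz remaining.

stuck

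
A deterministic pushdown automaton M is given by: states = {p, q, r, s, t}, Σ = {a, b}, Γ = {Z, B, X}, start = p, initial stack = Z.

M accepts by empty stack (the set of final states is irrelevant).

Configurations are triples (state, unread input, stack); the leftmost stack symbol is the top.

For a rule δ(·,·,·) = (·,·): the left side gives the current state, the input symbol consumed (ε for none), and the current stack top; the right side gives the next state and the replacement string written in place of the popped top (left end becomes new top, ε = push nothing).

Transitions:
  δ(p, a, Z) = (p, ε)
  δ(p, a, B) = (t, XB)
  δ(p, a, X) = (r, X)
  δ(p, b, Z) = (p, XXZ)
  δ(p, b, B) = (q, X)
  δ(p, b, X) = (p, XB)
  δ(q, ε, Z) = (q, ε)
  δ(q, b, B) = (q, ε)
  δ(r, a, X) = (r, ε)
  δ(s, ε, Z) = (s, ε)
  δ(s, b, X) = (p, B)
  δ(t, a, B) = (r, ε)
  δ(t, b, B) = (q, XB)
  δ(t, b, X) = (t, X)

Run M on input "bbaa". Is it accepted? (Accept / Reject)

Reject

(p, bbaa, Z) ⊢ (p, baa, XXZ) ⊢ (p, aa, XBXZ) ⊢ (r, a, XBXZ) ⊢ (r, ε, BXZ)
All input consumed; stack is BXZ, not empty, and no further ε-move applies.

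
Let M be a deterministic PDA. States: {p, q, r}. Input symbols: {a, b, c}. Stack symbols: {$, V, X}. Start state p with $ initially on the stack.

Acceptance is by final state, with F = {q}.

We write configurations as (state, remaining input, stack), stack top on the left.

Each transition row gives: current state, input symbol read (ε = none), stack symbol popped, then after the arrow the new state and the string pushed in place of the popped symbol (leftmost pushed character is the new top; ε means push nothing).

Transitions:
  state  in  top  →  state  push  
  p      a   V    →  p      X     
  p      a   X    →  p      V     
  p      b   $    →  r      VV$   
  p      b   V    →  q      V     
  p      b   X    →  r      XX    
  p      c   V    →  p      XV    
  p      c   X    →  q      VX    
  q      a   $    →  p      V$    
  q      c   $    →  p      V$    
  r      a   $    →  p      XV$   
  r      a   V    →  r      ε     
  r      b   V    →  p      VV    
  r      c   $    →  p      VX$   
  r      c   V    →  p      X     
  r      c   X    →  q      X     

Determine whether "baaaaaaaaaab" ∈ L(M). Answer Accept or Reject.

(p, baaaaaaaaaab, $)
  read b, top $: go to r, push VV$ → (r, aaaaaaaaaab, VV$)
  read a, top V: go to r, push ε → (r, aaaaaaaaab, V$)
  read a, top V: go to r, push ε → (r, aaaaaaaab, $)
  read a, top $: go to p, push XV$ → (p, aaaaaaab, XV$)
  read a, top X: go to p, push V → (p, aaaaaab, VV$)
  read a, top V: go to p, push X → (p, aaaaab, XV$)
  read a, top X: go to p, push V → (p, aaaab, VV$)
  read a, top V: go to p, push X → (p, aaab, XV$)
  read a, top X: go to p, push V → (p, aab, VV$)
  read a, top V: go to p, push X → (p, ab, XV$)
  read a, top X: go to p, push V → (p, b, VV$)
  read b, top V: go to q, push V → (q, ε, VV$)
All input consumed; state q ∈ F.

Accept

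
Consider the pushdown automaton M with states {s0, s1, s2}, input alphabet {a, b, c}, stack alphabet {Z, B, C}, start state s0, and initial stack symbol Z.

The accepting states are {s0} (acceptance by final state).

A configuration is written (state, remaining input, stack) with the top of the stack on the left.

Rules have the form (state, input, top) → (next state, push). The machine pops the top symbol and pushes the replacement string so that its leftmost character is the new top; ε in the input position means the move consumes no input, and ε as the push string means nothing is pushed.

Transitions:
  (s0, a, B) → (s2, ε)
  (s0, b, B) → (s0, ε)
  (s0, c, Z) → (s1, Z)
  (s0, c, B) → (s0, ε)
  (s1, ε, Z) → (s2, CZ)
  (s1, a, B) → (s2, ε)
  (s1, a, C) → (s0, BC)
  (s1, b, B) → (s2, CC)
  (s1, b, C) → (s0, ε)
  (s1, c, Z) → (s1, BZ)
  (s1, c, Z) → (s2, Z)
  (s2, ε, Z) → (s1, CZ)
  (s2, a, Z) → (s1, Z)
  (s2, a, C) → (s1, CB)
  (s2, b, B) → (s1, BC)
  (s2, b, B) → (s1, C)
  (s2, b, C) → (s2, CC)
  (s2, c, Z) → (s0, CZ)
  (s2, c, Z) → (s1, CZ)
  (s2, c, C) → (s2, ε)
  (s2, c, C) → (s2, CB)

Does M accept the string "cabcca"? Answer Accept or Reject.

Reject

No computation consumes all input and reaches a final state.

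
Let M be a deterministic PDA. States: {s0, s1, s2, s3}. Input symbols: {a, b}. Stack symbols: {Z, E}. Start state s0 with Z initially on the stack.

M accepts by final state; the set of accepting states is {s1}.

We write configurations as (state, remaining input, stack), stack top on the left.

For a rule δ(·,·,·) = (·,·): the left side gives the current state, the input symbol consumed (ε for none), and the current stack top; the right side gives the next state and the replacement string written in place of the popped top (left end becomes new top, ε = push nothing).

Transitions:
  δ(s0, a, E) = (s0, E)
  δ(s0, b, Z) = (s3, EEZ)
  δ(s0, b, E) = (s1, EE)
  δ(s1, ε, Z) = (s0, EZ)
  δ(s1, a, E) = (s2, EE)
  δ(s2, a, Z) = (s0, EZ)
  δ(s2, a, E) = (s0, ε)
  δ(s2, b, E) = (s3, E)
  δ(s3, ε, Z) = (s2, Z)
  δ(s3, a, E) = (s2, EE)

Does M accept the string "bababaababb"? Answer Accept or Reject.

Reject

(s0, bababaababb, Z)
  read b, top Z: go to s3, push EEZ → (s3, ababaababb, EEZ)
  read a, top E: go to s2, push EE → (s2, babaababb, EEEZ)
  read b, top E: go to s3, push E → (s3, abaababb, EEEZ)
  read a, top E: go to s2, push EE → (s2, baababb, EEEEZ)
  read b, top E: go to s3, push E → (s3, aababb, EEEEZ)
  read a, top E: go to s2, push EE → (s2, ababb, EEEEEZ)
  read a, top E: go to s0, push ε → (s0, babb, EEEEZ)
  read b, top E: go to s1, push EE → (s1, abb, EEEEEZ)
  read a, top E: go to s2, push EE → (s2, bb, EEEEEEZ)
  read b, top E: go to s3, push E → (s3, b, EEEEEEZ)
No transition applies at (s3, b, EEEEEEZ); input not fully consumed.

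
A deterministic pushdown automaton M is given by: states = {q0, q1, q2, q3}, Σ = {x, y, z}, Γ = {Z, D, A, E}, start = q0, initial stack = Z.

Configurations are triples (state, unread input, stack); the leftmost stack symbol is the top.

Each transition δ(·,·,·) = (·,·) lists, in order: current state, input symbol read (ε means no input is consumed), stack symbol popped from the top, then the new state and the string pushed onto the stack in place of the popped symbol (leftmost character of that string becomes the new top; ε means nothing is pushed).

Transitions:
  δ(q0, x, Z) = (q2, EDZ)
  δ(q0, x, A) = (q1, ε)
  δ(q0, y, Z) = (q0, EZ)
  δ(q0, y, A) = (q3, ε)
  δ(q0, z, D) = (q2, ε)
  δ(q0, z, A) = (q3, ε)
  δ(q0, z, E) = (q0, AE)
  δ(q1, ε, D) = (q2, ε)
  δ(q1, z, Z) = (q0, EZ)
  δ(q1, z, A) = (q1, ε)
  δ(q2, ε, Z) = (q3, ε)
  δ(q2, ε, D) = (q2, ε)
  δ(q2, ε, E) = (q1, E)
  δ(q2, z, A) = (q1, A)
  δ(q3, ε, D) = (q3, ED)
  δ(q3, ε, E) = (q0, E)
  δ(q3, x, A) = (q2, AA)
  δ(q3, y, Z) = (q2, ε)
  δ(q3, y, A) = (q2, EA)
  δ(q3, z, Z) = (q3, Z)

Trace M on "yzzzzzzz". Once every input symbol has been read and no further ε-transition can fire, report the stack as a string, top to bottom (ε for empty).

(q0, yzzzzzzz, Z) ⊢ (q0, zzzzzzz, EZ) ⊢ (q0, zzzzzz, AEZ) ⊢ (q3, zzzzz, EZ) ⊢ (q0, zzzzz, EZ) ⊢ (q0, zzzz, AEZ) ⊢ (q3, zzz, EZ) ⊢ (q0, zzz, EZ) ⊢ (q0, zz, AEZ) ⊢ (q3, z, EZ) ⊢ (q0, z, EZ) ⊢ (q0, ε, AEZ)
All input consumed in state q0 with stack AEZ.

AEZ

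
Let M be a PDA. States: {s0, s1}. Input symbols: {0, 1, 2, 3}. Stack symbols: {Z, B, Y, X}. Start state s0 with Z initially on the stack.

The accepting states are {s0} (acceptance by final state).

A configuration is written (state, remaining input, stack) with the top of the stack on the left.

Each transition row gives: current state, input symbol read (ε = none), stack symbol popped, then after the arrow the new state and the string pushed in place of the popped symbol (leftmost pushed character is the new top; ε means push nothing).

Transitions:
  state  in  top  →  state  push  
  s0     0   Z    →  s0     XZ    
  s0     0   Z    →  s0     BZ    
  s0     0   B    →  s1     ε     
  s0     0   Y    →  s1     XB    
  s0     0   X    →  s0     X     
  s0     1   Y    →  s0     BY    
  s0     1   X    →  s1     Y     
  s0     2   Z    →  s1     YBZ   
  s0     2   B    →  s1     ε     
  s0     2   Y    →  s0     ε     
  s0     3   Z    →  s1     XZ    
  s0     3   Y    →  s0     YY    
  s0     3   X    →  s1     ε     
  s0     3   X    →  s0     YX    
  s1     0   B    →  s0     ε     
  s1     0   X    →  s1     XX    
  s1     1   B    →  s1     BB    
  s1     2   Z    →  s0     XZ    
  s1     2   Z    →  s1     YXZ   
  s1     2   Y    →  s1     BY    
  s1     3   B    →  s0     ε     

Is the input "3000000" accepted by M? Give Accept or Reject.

Reject

No computation consumes all input and reaches a final state.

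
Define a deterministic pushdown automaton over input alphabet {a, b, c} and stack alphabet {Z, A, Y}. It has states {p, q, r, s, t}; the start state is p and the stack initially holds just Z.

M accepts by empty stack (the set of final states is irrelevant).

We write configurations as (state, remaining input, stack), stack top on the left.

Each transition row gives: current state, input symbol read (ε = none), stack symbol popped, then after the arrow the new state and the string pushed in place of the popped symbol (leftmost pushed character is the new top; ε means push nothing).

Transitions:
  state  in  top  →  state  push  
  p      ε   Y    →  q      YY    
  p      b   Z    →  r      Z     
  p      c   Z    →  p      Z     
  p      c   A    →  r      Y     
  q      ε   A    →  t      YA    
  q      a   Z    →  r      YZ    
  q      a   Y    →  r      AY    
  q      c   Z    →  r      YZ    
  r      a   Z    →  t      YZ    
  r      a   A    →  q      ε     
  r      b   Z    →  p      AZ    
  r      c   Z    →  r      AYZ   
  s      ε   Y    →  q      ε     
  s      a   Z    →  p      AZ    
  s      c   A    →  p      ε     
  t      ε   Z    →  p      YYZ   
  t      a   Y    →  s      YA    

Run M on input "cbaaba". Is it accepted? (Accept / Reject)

Reject

(p, cbaaba, Z)
  read c, top Z: go to p, push Z → (p, baaba, Z)
  read b, top Z: go to r, push Z → (r, aaba, Z)
  read a, top Z: go to t, push YZ → (t, aba, YZ)
  read a, top Y: go to s, push YA → (s, ba, YAZ)
  ε-move, top Y: go to q, push ε → (q, ba, AZ)
  ε-move, top A: go to t, push YA → (t, ba, YAZ)
No transition applies at (t, ba, YAZ); input not fully consumed.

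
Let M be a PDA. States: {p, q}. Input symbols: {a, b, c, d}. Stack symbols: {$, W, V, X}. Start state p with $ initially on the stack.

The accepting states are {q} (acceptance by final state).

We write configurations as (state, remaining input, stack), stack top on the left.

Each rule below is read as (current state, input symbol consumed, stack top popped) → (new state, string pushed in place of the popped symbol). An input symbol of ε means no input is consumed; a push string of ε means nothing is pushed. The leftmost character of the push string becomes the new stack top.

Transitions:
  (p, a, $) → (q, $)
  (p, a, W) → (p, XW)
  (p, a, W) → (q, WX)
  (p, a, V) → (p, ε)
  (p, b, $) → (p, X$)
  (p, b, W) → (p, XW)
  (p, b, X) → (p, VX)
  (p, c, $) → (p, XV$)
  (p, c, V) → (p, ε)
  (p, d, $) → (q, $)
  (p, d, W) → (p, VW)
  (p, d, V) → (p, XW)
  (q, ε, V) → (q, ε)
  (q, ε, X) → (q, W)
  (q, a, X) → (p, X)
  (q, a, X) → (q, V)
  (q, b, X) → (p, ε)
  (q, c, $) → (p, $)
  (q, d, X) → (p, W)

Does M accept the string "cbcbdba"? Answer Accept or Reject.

No computation consumes all input and reaches a final state.

Reject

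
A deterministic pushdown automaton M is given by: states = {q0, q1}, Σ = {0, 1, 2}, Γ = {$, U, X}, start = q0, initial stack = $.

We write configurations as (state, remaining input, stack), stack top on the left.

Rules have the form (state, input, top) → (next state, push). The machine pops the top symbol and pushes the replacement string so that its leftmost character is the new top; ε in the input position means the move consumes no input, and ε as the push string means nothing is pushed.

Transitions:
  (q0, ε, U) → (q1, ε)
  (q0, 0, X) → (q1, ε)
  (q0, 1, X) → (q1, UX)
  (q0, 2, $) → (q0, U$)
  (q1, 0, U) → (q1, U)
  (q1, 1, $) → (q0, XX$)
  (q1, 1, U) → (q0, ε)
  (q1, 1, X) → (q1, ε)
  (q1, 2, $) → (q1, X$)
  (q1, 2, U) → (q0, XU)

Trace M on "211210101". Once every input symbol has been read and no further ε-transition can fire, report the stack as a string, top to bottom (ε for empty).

XX$

(q0, 211210101, $)
  read 2, top $: go to q0, push U$ → (q0, 11210101, U$)
  ε-move, top U: go to q1, push ε → (q1, 11210101, $)
  read 1, top $: go to q0, push XX$ → (q0, 1210101, XX$)
  read 1, top X: go to q1, push UX → (q1, 210101, UXX$)
  read 2, top U: go to q0, push XU → (q0, 10101, XUXX$)
  read 1, top X: go to q1, push UX → (q1, 0101, UXUXX$)
  read 0, top U: go to q1, push U → (q1, 101, UXUXX$)
  read 1, top U: go to q0, push ε → (q0, 01, XUXX$)
  read 0, top X: go to q1, push ε → (q1, 1, UXX$)
  read 1, top U: go to q0, push ε → (q0, ε, XX$)
All input consumed in state q0 with stack XX$.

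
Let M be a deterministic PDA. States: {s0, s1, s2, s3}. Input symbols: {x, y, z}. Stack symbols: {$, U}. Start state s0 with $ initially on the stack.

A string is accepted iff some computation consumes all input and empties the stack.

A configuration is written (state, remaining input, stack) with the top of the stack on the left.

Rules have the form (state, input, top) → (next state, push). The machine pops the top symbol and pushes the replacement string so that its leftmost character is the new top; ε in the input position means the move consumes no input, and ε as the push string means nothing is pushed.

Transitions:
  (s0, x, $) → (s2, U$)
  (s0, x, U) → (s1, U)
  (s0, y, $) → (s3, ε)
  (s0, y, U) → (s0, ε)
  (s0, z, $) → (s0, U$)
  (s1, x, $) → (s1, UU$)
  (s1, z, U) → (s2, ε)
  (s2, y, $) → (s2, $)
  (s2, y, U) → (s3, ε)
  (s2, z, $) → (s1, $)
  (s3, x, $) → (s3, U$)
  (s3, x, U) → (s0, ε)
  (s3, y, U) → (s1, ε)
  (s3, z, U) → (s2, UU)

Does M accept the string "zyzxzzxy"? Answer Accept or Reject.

(s0, zyzxzzxy, $)
  read z, top $: go to s0, push U$ → (s0, yzxzzxy, U$)
  read y, top U: go to s0, push ε → (s0, zxzzxy, $)
  read z, top $: go to s0, push U$ → (s0, xzzxy, U$)
  read x, top U: go to s1, push U → (s1, zzxy, U$)
  read z, top U: go to s2, push ε → (s2, zxy, $)
  read z, top $: go to s1, push $ → (s1, xy, $)
  read x, top $: go to s1, push UU$ → (s1, y, UU$)
No transition applies at (s1, y, UU$); input not fully consumed.

Reject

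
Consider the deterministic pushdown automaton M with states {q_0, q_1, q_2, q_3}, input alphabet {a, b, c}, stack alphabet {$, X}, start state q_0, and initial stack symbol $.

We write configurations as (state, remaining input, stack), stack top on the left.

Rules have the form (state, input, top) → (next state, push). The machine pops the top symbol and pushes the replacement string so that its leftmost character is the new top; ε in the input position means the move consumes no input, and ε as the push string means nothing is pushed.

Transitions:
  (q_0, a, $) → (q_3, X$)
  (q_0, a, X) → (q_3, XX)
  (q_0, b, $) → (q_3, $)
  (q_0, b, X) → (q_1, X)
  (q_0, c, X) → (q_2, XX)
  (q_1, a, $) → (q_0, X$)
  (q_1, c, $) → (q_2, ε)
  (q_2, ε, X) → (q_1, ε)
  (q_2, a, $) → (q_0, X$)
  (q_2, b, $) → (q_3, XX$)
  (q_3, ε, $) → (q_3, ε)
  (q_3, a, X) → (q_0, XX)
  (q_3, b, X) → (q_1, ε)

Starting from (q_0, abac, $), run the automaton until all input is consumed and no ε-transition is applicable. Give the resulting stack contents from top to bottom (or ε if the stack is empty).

(q_0, abac, $) ⊢ (q_3, bac, X$) ⊢ (q_1, ac, $) ⊢ (q_0, c, X$) ⊢ (q_2, ε, XX$) ⊢ (q_1, ε, X$)
All input consumed in state q_1 with stack X$.

X$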